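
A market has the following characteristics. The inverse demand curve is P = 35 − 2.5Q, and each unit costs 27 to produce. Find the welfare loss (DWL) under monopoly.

DWL = 3.2

Perfect competition: P = MC = 27, so 35 − 2.5Q = 27 and Q = 3.2.
A monopolist chooses Q where MR = MC. MR = 35 − 5Q; setting this equal to 27 gives Q = 1.6 and P = 31.
DWL is the triangle between Q = 1.6 and Q = 3.2: ½·(3.2 − 1.6)·(31 − 27) = 3.2.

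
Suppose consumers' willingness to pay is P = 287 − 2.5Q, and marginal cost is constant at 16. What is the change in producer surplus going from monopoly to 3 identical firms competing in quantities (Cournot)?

A monopolist chooses Q where MR = MC. MR = 287 − 5Q; setting this equal to 16 gives Q = 54.2 and P = 151.5.
PS = (151.5 − 16)·54.2 = 7344.1.
Cournot with 3 identical firms: the symmetric best-response condition is 287 − 10q = 16. Each firm produces q = 27.1, total output Q = 81.3, price P = 83.75.
PS = (83.75 − 16)·81.3 = 5508.075.
Change in producer surplus: 5508.075 − 7344.1 = −1836.025.

Producer surplus falls by 1836.025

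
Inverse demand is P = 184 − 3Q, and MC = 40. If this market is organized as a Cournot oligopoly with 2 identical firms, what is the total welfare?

TS = 3072

Cournot with 2 identical firms: the symmetric best-response condition is 184 − 9q = 40. Each firm produces q = 16, total output Q = 32, price P = 88.
CS = ½·(184 − 88)·32 = 1536; PS = (88 − 40)·32 = 1536; TS = 3072.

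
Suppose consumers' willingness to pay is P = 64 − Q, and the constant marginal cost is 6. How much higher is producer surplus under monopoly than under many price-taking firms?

PS rises by 841

Competitive firms price at marginal cost: P = 6, giving Q = 58.
PS = (6 − 6)·58 = 0.
A monopolist chooses Q where MR = MC. MR = 64 − 2Q; setting this equal to 6 gives Q = 29 and P = 35.
PS = (35 − 6)·29 = 841.
Change in producer surplus: 841 − 0 = 841.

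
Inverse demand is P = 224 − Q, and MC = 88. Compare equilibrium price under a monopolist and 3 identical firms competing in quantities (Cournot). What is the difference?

Monopoly sets MR = MC: 224 − 2Q = 88 ⇒ Q = 68, P = 224 − 68 = 156.
Cournot with 3 identical firms: the symmetric best-response condition is 224 − 4q = 88. Each firm produces q = 34, total output Q = 102, price P = 122.
Change in equilibrium price: 122 − 156 = −34.

Equilibrium price falls by 34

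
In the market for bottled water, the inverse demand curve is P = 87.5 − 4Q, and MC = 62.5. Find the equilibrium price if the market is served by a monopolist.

P = 75

A monopolist chooses Q where MR = MC. MR = 87.5 − 8Q; setting this equal to 62.5 gives Q = 3.125 and P = 75.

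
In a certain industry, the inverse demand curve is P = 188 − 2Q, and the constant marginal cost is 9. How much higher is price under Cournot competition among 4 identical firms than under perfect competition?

P rises by 35.8

Perfect competition: P = MC = 9, so 188 − 2Q = 9 and Q = 89.5.
In a 4-firm Cournot equilibrium, symmetry and the first-order condition give q = (188 − 9)/(10) = 17.9. So Q = 71.6 and P = 44.8.
Change in price: 44.8 − 9 = 35.8.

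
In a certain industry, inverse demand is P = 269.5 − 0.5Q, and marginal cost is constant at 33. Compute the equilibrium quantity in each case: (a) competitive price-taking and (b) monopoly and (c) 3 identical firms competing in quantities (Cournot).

Competition: Q = 473; Monopoly: Q = 236.5; Cournot: Q = 354.75

Competitive firms price at marginal cost: P = 33, giving Q = 473.
A monopolist chooses Q where MR = MC. MR = 269.5 − Q; setting this equal to 33 gives Q = 236.5 and P = 151.25.
In a 3-firm Cournot equilibrium, symmetry and the first-order condition give q = (269.5 − 33)/(2) = 118.25. So Q = 354.75 and P = 92.125.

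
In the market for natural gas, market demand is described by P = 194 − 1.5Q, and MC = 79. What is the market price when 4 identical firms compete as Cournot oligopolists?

P = 102

In a 4-firm Cournot equilibrium, symmetry and the first-order condition give q = (194 − 79)/(7.5) = 46/3. So Q = 184/3 and P = 102.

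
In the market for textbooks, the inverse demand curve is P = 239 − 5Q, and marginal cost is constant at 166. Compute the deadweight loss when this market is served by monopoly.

DWL = 133.225

Competitive firms price at marginal cost: P = 166, giving Q = 14.6.
A monopolist chooses Q where MR = MC. MR = 239 − 10Q; setting this equal to 166 gives Q = 7.3 and P = 202.5.
DWL is the triangle between Q = 7.3 and Q = 14.6: ½·(14.6 − 7.3)·(202.5 − 166) = 133.225.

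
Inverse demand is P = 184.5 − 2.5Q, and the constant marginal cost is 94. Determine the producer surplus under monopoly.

Monopoly sets MR = MC: 184.5 − 5Q = 94 ⇒ Q = 18.1, P = 184.5 − 2.5·18.1 = 139.25.
PS = (139.25 − 94)·18.1 = 819.025.

PS = 819.025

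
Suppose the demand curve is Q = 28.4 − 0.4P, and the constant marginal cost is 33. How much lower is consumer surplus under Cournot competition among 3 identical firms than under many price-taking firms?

CS falls by 126.35

Inverting demand: P = 71 − 2.5Q.
Under competition P = MC = 33, so Q = (71 − 33)/2.5 = 15.2.
CS = ½·(71 − 33)·15.2 = 288.8.
With 3 symmetric Cournot firms, each firm's FOC gives 71 − 10q = 33, so q = 3.8, Q = 3·3.8 = 11.4, and P = 42.5.
CS = ½·(71 − 42.5)·11.4 = 162.45.
Change in consumer surplus: 162.45 − 288.8 = −126.35.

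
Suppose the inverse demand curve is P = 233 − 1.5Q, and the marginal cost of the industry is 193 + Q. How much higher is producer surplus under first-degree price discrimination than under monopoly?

PS rises by 120

A monopolist chooses Q where MR = MC. MR = 233 − 3Q; setting this equal to 193 + Q gives Q = 10 and P = 218.
PS = P·Q − VC(Q) = 218·10 − (193·10 + ½·1·10²) = 200.
Under first-degree price discrimination the firm charges each unit its demand price and produces up to where P = MC, i.e. Q = 16. Consumer surplus is zero; producer surplus equals total surplus.
PS = ½·(233 − 193)·16 = 320.
Change in producer surplus: 320 − 200 = 120.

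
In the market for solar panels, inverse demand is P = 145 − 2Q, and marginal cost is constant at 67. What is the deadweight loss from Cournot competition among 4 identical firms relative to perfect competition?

DWL = 60.84

Competitive firms price at marginal cost: P = 67, giving Q = 39.
Cournot with 4 identical firms: the symmetric best-response condition is 145 − 10q = 67. Each firm produces q = 7.8, total output Q = 31.2, price P = 82.6.
DWL is the triangle between Q = 31.2 and Q = 39: ½·(39 − 31.2)·(82.6 − 67) = 60.84.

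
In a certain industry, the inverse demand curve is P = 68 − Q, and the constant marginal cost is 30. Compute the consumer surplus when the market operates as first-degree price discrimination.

CS = 0

Under first-degree price discrimination the firm charges each unit its demand price and produces up to where P = MC, i.e. Q = 38. Consumer surplus is zero; producer surplus equals total surplus.
CS = 0.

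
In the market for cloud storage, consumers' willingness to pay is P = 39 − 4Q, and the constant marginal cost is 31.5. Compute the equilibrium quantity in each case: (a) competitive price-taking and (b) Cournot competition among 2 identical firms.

Competition: Q = 1.875; Cournot: Q = 1.25

Under competition P = MC = 31.5, so Q = (39 − 31.5)/4 = 1.875.
With 2 symmetric Cournot firms, each firm's FOC gives 39 − 12q = 31.5, so q = 0.625, Q = 2·0.625 = 1.25, and P = 34.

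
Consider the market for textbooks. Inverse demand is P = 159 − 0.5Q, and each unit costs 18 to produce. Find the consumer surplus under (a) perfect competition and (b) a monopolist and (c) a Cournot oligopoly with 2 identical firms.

Competition: CS = 19881; Monopoly: CS = 4970.25; Cournot: CS = 8836

Perfect competition: P = MC = 18, so 159 − 0.5Q = 18 and Q = 282.
CS = ½·(159 − 18)·282 = 19881.
Monopoly sets MR = MC: 159 − Q = 18 ⇒ Q = 141, P = 159 − 0.5·141 = 88.5.
CS = ½·(159 − 88.5)·141 = 4970.25.
In a 2-firm Cournot equilibrium, symmetry and the first-order condition give q = (159 − 18)/(1.5) = 94. So Q = 188 and P = 65.
CS = ½·(159 − 65)·188 = 8836.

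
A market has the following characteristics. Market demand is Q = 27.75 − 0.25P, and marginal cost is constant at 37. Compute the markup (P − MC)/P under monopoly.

Inverting demand: P = 111 − 4Q.
The monopolist equates marginal revenue to marginal cost: 111 − 8Q = 37, so Q = 9.25. From demand, P = 74.
Lerner index = (P − MC)/P = (74 − 37)/74 = 0.5.

Lerner index = 0.5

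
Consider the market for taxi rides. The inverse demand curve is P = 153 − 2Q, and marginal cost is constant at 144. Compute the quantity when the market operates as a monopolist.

Q = 2.25

The monopolist equates marginal revenue to marginal cost: 153 − 4Q = 144, so Q = 2.25. From demand, P = 148.5.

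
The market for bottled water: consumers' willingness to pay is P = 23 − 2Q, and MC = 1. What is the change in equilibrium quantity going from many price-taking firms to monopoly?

Under competition P = MC = 1, so Q = (23 − 1)/2 = 11.
A monopolist chooses Q where MR = MC. MR = 23 − 4Q; setting this equal to 1 gives Q = 5.5 and P = 12.
Change in equilibrium quantity: 5.5 − 11 = −5.5.

Q falls by 5.5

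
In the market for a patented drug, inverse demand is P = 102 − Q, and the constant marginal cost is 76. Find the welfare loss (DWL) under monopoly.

Under competition P = MC = 76, so Q = (102 − 76)/1 = 26.
A monopolist chooses Q where MR = MC. MR = 102 − 2Q; setting this equal to 76 gives Q = 13 and P = 89.
DWL is the triangle between Q = 13 and Q = 26: ½·(26 − 13)·(89 − 76) = 84.5.

DWL = 84.5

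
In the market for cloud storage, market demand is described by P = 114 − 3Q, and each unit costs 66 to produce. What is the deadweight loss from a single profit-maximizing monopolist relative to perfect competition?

DWL = 96

Competitive firms price at marginal cost: P = 66, giving Q = 16.
Monopoly sets MR = MC: 114 − 6Q = 66 ⇒ Q = 8, P = 114 − 3·8 = 90.
DWL is the triangle between Q = 8 and Q = 16: ½·(16 − 8)·(90 − 66) = 96.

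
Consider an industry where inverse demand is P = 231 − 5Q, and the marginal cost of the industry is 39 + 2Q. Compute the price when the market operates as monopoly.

P = 151

The monopolist equates marginal revenue to marginal cost: 231 − 10Q = 39 + 2Q, so Q = 16. From demand, P = 151.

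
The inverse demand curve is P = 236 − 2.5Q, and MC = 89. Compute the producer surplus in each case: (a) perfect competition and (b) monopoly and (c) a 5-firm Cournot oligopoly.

Competition: PS = 0; Monopoly: PS = 2160.9; Cournot: PS = 1200.5

Competitive firms price at marginal cost: P = 89, giving Q = 58.8.
PS = (89 − 89)·58.8 = 0.
A monopolist chooses Q where MR = MC. MR = 236 − 5Q; setting this equal to 89 gives Q = 29.4 and P = 162.5.
PS = (162.5 − 89)·29.4 = 2160.9.
In a 5-firm Cournot equilibrium, symmetry and the first-order condition give q = (236 − 89)/(15) = 9.8. So Q = 49 and P = 113.5.
PS = (113.5 − 89)·49 = 1200.5.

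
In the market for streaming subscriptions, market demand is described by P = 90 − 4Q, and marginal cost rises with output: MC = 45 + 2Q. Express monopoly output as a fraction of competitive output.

Q_m/Q_c = 0.6

The monopolist equates marginal revenue to marginal cost: 90 − 8Q = 45 + 2Q, so Q = 4.5. From demand, P = 72.
Under competition P = MC: 90 − 4Q = 45 + 2Q ⇒ Q = 7.5, P = 60.
Ratio Q_m/Q_c = 4.5/7.5 = 0.6.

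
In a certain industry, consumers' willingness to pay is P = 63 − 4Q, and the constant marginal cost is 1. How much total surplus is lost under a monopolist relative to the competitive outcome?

DWL = 120.125

Under competition P = MC = 1, so Q = (63 − 1)/4 = 15.5.
The monopolist equates marginal revenue to marginal cost: 63 − 8Q = 1, so Q = 7.75. From demand, P = 32.
DWL is the triangle between Q = 7.75 and Q = 15.5: ½·(15.5 − 7.75)·(32 − 1) = 120.125.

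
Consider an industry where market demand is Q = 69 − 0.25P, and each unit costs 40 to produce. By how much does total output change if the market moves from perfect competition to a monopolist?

Inverting demand: P = 276 − 4Q.
Under competition P = MC = 40, so Q = (276 − 40)/4 = 59.
Monopoly sets MR = MC: 276 − 8Q = 40 ⇒ Q = 29.5, P = 276 − 4·29.5 = 158.
Change in total output: 29.5 − 59 = −29.5.

Total output falls by 29.5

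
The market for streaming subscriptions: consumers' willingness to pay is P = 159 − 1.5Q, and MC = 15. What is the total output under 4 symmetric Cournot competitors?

Cournot with 4 identical firms: the symmetric best-response condition is 159 − 7.5q = 15. Each firm produces q = 19.2, total output Q = 76.8, price P = 43.8.

Q = 76.8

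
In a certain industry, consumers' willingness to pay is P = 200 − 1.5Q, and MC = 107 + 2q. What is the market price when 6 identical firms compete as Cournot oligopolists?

P = 133.04

Cournot with 6 identical firms: the symmetric best-response condition is 200 − 10.5q = 107 + 2q. Each firm produces q = 7.44, total output Q = 44.64, price P = 133.04.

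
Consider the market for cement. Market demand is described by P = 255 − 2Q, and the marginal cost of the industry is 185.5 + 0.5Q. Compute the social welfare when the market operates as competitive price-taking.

Competitive equilibrium sets price equal to marginal cost: 255 − 2Q = 185.5 + 0.5Q, so Q = 27.8 and P = 199.4.
CS = ½·(255 − 199.4)·27.8 = 772.84; PS = (199.4·27.8 − 185.5·27.8 − ½·0.5·27.8²) = 193.21; TS = 966.05.

TS = 966.05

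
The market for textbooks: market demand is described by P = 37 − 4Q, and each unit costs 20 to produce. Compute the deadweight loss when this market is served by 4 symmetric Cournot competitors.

DWL = 1.445

Perfect competition: P = MC = 20, so 37 − 4Q = 20 and Q = 4.25.
Cournot with 4 identical firms: the symmetric best-response condition is 37 − 20q = 20. Each firm produces q = 0.85, total output Q = 3.4, price P = 23.4.
DWL is the triangle between Q = 3.4 and Q = 4.25: ½·(4.25 − 3.4)·(23.4 − 20) = 1.445.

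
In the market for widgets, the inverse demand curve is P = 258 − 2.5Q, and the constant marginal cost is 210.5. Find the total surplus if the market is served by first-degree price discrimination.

With perfect price discrimination, output is the efficient level Q = 19 (where demand meets MC), but every buyer pays their willingness to pay: CS = 0 and PS = total surplus.
TS = 451.25 (equal to competitive TS).

TS = 451.25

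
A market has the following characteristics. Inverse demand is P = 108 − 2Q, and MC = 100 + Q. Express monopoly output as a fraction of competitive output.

Monopoly sets MR = MC: 108 − 4Q = 100 + Q ⇒ Q = 1.6, P = 108 − 2·1.6 = 104.8.
Under competition P = MC: 108 − 2Q = 100 + Q ⇒ Q = 8/3, P = 308/3.
Ratio Q_m/Q_c = 1.6/(8/3) = 0.6.

Q_m/Q_c = 0.6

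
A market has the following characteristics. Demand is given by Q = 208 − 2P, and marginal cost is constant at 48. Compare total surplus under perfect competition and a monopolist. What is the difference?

TS falls by 784

Inverting demand: P = 104 − 0.5Q.
Perfect competition: P = MC = 48, so 104 − 0.5Q = 48 and Q = 112.
CS = ½·(104 − 48)·112 = 3136; PS = (48 − 48)·112 = 0; TS = 3136.
Monopoly sets MR = MC: 104 − Q = 48 ⇒ Q = 56, P = 104 − 0.5·56 = 76.
CS = ½·(104 − 76)·56 = 784; PS = (76 − 48)·56 = 1568; TS = 2352.
Change in total surplus: 2352 − 3136 = −784.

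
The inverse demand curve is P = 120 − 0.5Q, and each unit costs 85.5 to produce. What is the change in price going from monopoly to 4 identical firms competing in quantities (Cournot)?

Monopoly sets MR = MC: 120 − Q = 85.5 ⇒ Q = 34.5, P = 120 − 0.5·34.5 = 102.75.
Cournot with 4 identical firms: the symmetric best-response condition is 120 − 2.5q = 85.5. Each firm produces q = 13.8, total output Q = 55.2, price P = 92.4.
Change in price: 92.4 − 102.75 = −10.35.

P falls by 10.35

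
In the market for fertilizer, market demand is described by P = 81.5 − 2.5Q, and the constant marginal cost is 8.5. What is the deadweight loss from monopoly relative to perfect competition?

DWL = 266.45

Perfect competition: P = MC = 8.5, so 81.5 − 2.5Q = 8.5 and Q = 29.2.
A monopolist chooses Q where MR = MC. MR = 81.5 − 5Q; setting this equal to 8.5 gives Q = 14.6 and P = 45.
DWL is the triangle between Q = 14.6 and Q = 29.2: ½·(29.2 − 14.6)·(45 − 8.5) = 266.45.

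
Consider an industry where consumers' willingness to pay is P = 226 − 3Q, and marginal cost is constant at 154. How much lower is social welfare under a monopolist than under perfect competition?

TS falls by 216

Perfect competition: P = MC = 154, so 226 − 3Q = 154 and Q = 24.
CS = ½·(226 − 154)·24 = 864; PS = (154 − 154)·24 = 0; TS = 864.
Monopoly sets MR = MC: 226 − 6Q = 154 ⇒ Q = 12, P = 226 − 3·12 = 190.
CS = ½·(226 − 190)·12 = 216; PS = (190 − 154)·12 = 432; TS = 648.
Change in social welfare: 648 − 864 = −216.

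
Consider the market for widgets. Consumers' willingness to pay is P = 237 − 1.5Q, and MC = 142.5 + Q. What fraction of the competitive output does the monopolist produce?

Q_m/Q_c = 0.625

A monopolist chooses Q where MR = MC. MR = 237 − 3Q; setting this equal to 142.5 + Q gives Q = 23.625 and P = 3225/16.
Under competition P = MC: 237 − 1.5Q = 142.5 + Q ⇒ Q = 37.8, P = 180.3.
Ratio Q_m/Q_c = 23.625/37.8 = 0.625.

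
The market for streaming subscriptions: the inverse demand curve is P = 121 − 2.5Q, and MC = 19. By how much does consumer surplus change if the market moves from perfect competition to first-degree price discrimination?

Under competition P = MC = 19, so Q = (121 − 19)/2.5 = 40.8.
CS = ½·(121 − 19)·40.8 = 2080.8.
Under first-degree price discrimination the firm charges each unit its demand price and produces up to where P = MC, i.e. Q = 40.8. Consumer surplus is zero; producer surplus equals total surplus.
CS = 0.
Change in consumer surplus: 0 − 2080.8 = −2080.8.

Consumer surplus falls by 2080.8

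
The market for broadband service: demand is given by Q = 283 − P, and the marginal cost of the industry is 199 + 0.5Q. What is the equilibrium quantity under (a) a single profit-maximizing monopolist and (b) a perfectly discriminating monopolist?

Inverting demand: P = 283 − Q.
Monopoly sets MR = MC: 283 − 2Q = 199 + 0.5Q ⇒ Q = 33.6, P = 283 − 33.6 = 249.4.
With perfect price discrimination, output is the efficient level Q = 56 (where demand meets MC), but every buyer pays their willingness to pay: CS = 0 and PS = total surplus.

Monopoly: Q = 33.6; Perfect PD: Q = 56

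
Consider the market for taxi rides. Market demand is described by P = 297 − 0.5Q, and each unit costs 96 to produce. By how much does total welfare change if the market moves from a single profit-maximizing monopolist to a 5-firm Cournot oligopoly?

A monopolist chooses Q where MR = MC. MR = 297 − Q; setting this equal to 96 gives Q = 201 and P = 196.5.
CS = ½·(297 − 196.5)·201 = 10100.25; PS = (196.5 − 96)·201 = 20200.5; TS = 30300.75.
With 5 symmetric Cournot firms, each firm's FOC gives 297 − 3q = 96, so q = 67, Q = 5·67 = 335, and P = 129.5.
CS = ½·(297 − 129.5)·335 = 28056.25; PS = (129.5 − 96)·335 = 11222.5; TS = 39278.75.
Change in total welfare: 39278.75 − 30300.75 = 8978.

Total welfare rises by 8978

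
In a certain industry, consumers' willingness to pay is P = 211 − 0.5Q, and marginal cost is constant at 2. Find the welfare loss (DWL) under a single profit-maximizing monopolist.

DWL = 10920.25

Competitive firms price at marginal cost: P = 2, giving Q = 418.
A monopolist chooses Q where MR = MC. MR = 211 − Q; setting this equal to 2 gives Q = 209 and P = 106.5.
DWL is the triangle between Q = 209 and Q = 418: ½·(418 − 209)·(106.5 − 2) = 10920.25.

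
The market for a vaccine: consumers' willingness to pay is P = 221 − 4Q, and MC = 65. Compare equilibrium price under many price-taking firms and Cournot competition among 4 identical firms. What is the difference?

P rises by 31.2

Perfect competition: P = MC = 65, so 221 − 4Q = 65 and Q = 39.
With 4 symmetric Cournot firms, each firm's FOC gives 221 − 20q = 65, so q = 7.8, Q = 4·7.8 = 31.2, and P = 96.2.
Change in equilibrium price: 96.2 − 65 = 31.2.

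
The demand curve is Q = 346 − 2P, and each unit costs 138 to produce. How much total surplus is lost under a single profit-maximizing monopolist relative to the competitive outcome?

DWL = 306.25

Inverting demand: P = 173 − 0.5Q.
Under competition P = MC = 138, so Q = (173 − 138)/0.5 = 70.
The monopolist equates marginal revenue to marginal cost: 173 − Q = 138, so Q = 35. From demand, P = 155.5.
DWL is the triangle between Q = 35 and Q = 70: ½·(70 − 35)·(155.5 − 138) = 306.25.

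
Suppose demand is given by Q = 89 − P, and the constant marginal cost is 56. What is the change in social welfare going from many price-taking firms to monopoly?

Social welfare falls by 136.125

Inverting demand: P = 89 − Q.
Under competition P = MC = 56, so Q = (89 − 56)/1 = 33.
CS = ½·(89 − 56)·33 = 544.5; PS = (56 − 56)·33 = 0; TS = 544.5.
The monopolist equates marginal revenue to marginal cost: 89 − 2Q = 56, so Q = 16.5. From demand, P = 72.5.
CS = ½·(89 − 72.5)·16.5 = 136.125; PS = (72.5 − 56)·16.5 = 272.25; TS = 408.375.
Change in social welfare: 408.375 − 544.5 = −136.125.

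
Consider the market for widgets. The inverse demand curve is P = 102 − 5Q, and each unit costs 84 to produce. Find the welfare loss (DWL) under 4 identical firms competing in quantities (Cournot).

Competitive firms price at marginal cost: P = 84, giving Q = 3.6.
With 4 symmetric Cournot firms, each firm's FOC gives 102 − 25q = 84, so q = 0.72, Q = 4·0.72 = 2.88, and P = 87.6.
DWL is the triangle between Q = 2.88 and Q = 3.6: ½·(3.6 − 2.88)·(87.6 − 84) = 1.296.

DWL = 1.296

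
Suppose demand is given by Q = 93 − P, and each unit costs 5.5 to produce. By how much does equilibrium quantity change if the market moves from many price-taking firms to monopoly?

Equilibrium quantity falls by 43.75

Inverting demand: P = 93 − Q.
Perfect competition: P = MC = 5.5, so 93 − Q = 5.5 and Q = 87.5.
Monopoly sets MR = MC: 93 − 2Q = 5.5 ⇒ Q = 43.75, P = 93 − 43.75 = 49.25.
Change in equilibrium quantity: 43.75 − 87.5 = −43.75.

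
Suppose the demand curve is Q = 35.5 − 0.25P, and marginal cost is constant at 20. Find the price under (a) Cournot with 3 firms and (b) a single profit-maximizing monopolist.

Cournot: P = 50.5; Monopoly: P = 81

Inverting demand: P = 142 − 4Q.
In a 3-firm Cournot equilibrium, symmetry and the first-order condition give q = (142 − 20)/(16) = 7.625. So Q = 22.875 and P = 50.5.
A monopolist chooses Q where MR = MC. MR = 142 − 8Q; setting this equal to 20 gives Q = 15.25 and P = 81.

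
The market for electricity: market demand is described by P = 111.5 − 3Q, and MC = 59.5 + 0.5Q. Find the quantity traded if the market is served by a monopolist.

The monopolist equates marginal revenue to marginal cost: 111.5 − 6Q = 59.5 + 0.5Q, so Q = 8. From demand, P = 87.5.

Q = 8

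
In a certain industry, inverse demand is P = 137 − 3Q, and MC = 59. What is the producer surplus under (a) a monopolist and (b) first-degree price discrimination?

Monopoly: PS = 507; Perfect PD: PS = 1014

Monopoly sets MR = MC: 137 − 6Q = 59 ⇒ Q = 13, P = 137 − 3·13 = 98.
PS = (98 − 59)·13 = 507.
Under first-degree price discrimination the firm charges each unit its demand price and produces up to where P = MC, i.e. Q = 26. Consumer surplus is zero; producer surplus equals total surplus.
PS = ½·(137 − 59)·26 = 1014.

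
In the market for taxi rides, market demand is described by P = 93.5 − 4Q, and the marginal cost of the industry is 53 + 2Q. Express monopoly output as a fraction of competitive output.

The monopolist equates marginal revenue to marginal cost: 93.5 − 8Q = 53 + 2Q, so Q = 4.05. From demand, P = 77.3.
Under competition P = MC: 93.5 − 4Q = 53 + 2Q ⇒ Q = 6.75, P = 66.5.
Ratio Q_m/Q_c = 4.05/6.75 = 0.6.

Q_m/Q_c = 0.6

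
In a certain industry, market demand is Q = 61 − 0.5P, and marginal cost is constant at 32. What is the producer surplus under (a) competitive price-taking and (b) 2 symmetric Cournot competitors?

Inverting demand: P = 122 − 2Q.
Perfect competition: P = MC = 32, so 122 − 2Q = 32 and Q = 45.
PS = (32 − 32)·45 = 0.
Cournot with 2 identical firms: the symmetric best-response condition is 122 − 6q = 32. Each firm produces q = 15, total output Q = 30, price P = 62.
PS = (62 − 32)·30 = 900.

Competition: PS = 0; Cournot: PS = 900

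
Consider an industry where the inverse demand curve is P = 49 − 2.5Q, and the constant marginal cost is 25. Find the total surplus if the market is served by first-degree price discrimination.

TS = 115.2

Under first-degree price discrimination the firm charges each unit its demand price and produces up to where P = MC, i.e. Q = 9.6. Consumer surplus is zero; producer surplus equals total surplus.
TS = 115.2 (equal to competitive TS).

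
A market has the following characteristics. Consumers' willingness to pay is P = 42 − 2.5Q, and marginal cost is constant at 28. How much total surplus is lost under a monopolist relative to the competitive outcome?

DWL = 9.8

Perfect competition: P = MC = 28, so 42 − 2.5Q = 28 and Q = 5.6.
The monopolist equates marginal revenue to marginal cost: 42 − 5Q = 28, so Q = 2.8. From demand, P = 35.
DWL is the triangle between Q = 2.8 and Q = 5.6: ½·(5.6 − 2.8)·(35 − 28) = 9.8.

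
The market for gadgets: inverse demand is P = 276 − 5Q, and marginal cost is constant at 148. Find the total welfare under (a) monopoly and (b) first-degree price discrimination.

Monopoly: TS = 1228.8; Perfect PD: TS = 1638.4

Monopoly sets MR = MC: 276 − 10Q = 148 ⇒ Q = 12.8, P = 276 − 5·12.8 = 212.
CS = ½·(276 − 212)·12.8 = 409.6; PS = (212 − 148)·12.8 = 819.2; TS = 1228.8.
A perfectly discriminating monopolist sells every unit with P(Q) ≥ MC(Q), so output equals the competitive quantity Q = 25.6. Each buyer pays their reservation price, so CS = 0 and the firm captures all surplus.
TS = 1638.4 (equal to competitive TS).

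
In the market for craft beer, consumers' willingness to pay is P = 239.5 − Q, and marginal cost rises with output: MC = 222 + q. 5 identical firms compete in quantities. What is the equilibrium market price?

P = 227

In a 5-firm Cournot equilibrium, symmetry and the first-order condition give q = (239.5 − 222)/(7) = 2.5. So Q = 12.5 and P = 227.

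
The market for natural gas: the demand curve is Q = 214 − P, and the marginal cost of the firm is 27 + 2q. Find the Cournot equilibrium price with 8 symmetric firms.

Inverting demand: P = 214 − Q.
With 8 symmetric Cournot firms, each firm's FOC gives 214 − 9q = 27 + 2q, so q = 17, Q = 8·17 = 136, and P = 78.

P = 78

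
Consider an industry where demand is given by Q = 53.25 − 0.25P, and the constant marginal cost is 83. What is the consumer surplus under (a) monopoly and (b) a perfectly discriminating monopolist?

Monopoly: CS = 528.125; Perfect PD: CS = 0

Inverting demand: P = 213 − 4Q.
A monopolist chooses Q where MR = MC. MR = 213 − 8Q; setting this equal to 83 gives Q = 16.25 and P = 148.
CS = ½·(213 − 148)·16.25 = 528.125.
A perfectly discriminating monopolist sells every unit with P(Q) ≥ MC(Q), so output equals the competitive quantity Q = 32.5. Each buyer pays their reservation price, so CS = 0 and the firm captures all surplus.
CS = 0.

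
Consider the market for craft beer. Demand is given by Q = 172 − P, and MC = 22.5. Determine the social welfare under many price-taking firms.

Inverting demand: P = 172 − Q.
Under competition P = MC = 22.5, so Q = (172 − 22.5)/1 = 149.5.
CS = ½·(172 − 22.5)·149.5 = 11175.125; PS = (22.5 − 22.5)·149.5 = 0; TS = 11175.125.

TS = 11175.125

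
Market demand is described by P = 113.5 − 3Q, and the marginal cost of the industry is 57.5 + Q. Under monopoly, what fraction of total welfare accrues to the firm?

PS/TS = 0.7

Monopoly sets MR = MC: 113.5 − 6Q = 57.5 + Q ⇒ Q = 8, P = 113.5 − 3·8 = 89.5.
CS = ½·(113.5 − 89.5)·8 = 96.
PS = P·Q − VC(Q) = 89.5·8 − (57.5·8 + ½·1·8²) = 224.
Share captured = PS/TS = 224/320 = 0.7.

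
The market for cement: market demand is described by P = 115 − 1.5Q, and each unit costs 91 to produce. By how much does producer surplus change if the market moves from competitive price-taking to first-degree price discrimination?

Competitive firms price at marginal cost: P = 91, giving Q = 16.
PS = (91 − 91)·16 = 0.
With perfect price discrimination, output is the efficient level Q = 16 (where demand meets MC), but every buyer pays their willingness to pay: CS = 0 and PS = total surplus.
PS = ½·(115 − 91)·16 = 192.
Change in producer surplus: 192 − 0 = 192.

PS rises by 192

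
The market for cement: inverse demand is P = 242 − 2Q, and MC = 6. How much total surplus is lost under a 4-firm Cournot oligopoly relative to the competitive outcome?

Perfect competition: P = MC = 6, so 242 − 2Q = 6 and Q = 118.
Cournot with 4 identical firms: the symmetric best-response condition is 242 − 10q = 6. Each firm produces q = 23.6, total output Q = 94.4, price P = 53.2.
DWL is the triangle between Q = 94.4 and Q = 118: ½·(118 − 94.4)·(53.2 − 6) = 556.96.

DWL = 556.96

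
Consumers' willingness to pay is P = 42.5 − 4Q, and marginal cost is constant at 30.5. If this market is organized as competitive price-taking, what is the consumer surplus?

Under competition P = MC = 30.5, so Q = (42.5 − 30.5)/4 = 3.
CS = ½·(42.5 − 30.5)·3 = 18.

CS = 18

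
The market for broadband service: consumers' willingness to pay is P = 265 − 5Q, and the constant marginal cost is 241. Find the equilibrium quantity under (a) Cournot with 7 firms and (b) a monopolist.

With 7 symmetric Cournot firms, each firm's FOC gives 265 − 40q = 241, so q = 0.6, Q = 7·0.6 = 4.2, and P = 244.
The monopolist equates marginal revenue to marginal cost: 265 − 10Q = 241, so Q = 2.4. From demand, P = 253.

Cournot: Q = 4.2; Monopoly: Q = 2.4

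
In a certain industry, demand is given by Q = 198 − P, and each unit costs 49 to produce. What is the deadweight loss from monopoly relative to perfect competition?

Inverting demand: P = 198 − Q.
Perfect competition: P = MC = 49, so 198 − Q = 49 and Q = 149.
The monopolist equates marginal revenue to marginal cost: 198 − 2Q = 49, so Q = 74.5. From demand, P = 123.5.
DWL is the triangle between Q = 74.5 and Q = 149: ½·(149 − 74.5)·(123.5 − 49) = 2775.125.

DWL = 2775.125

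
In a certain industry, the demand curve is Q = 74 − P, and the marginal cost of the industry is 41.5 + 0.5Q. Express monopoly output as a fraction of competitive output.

Inverting demand: P = 74 − Q.
The monopolist equates marginal revenue to marginal cost: 74 − 2Q = 41.5 + 0.5Q, so Q = 13. From demand, P = 61.
Competitive equilibrium sets price equal to marginal cost: 74 − Q = 41.5 + 0.5Q, so Q = 65/3 and P = 157/3.
Ratio Q_m/Q_c = 13/(65/3) = 0.6.

Q_m/Q_c = 0.6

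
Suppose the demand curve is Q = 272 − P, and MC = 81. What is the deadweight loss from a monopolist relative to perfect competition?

DWL = 4560.125

Inverting demand: P = 272 − Q.
Perfect competition: P = MC = 81, so 272 − Q = 81 and Q = 191.
A monopolist chooses Q where MR = MC. MR = 272 − 2Q; setting this equal to 81 gives Q = 95.5 and P = 176.5.
DWL is the triangle between Q = 95.5 and Q = 191: ½·(191 − 95.5)·(176.5 − 81) = 4560.125.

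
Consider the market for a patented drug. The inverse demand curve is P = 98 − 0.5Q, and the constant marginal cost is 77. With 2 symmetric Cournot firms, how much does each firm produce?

q_i = 14

With 2 symmetric Cournot firms, each firm's FOC gives 98 − 1.5q = 77, so q = 14, Q = 2·14 = 28, and P = 84.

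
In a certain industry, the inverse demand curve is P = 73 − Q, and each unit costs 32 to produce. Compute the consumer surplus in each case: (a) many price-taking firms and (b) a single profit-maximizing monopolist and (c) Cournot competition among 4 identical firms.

Competition: CS = 840.5; Monopoly: CS = 210.125; Cournot: CS = 537.92

Under competition P = MC = 32, so Q = (73 − 32)/1 = 41.
CS = ½·(73 − 32)·41 = 840.5.
The monopolist equates marginal revenue to marginal cost: 73 − 2Q = 32, so Q = 20.5. From demand, P = 52.5.
CS = ½·(73 − 52.5)·20.5 = 210.125.
Cournot with 4 identical firms: the symmetric best-response condition is 73 − 5q = 32. Each firm produces q = 8.2, total output Q = 32.8, price P = 40.2.
CS = ½·(73 − 40.2)·32.8 = 537.92.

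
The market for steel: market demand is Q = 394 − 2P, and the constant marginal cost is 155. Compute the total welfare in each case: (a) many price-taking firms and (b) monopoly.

Competition: TS = 1764; Monopoly: TS = 1323

Inverting demand: P = 197 − 0.5Q.
Competitive firms price at marginal cost: P = 155, giving Q = 84.
CS = ½·(197 − 155)·84 = 1764; PS = (155 − 155)·84 = 0; TS = 1764.
The monopolist equates marginal revenue to marginal cost: 197 − Q = 155, so Q = 42. From demand, P = 176.
CS = ½·(197 − 176)·42 = 441; PS = (176 − 155)·42 = 882; TS = 1323.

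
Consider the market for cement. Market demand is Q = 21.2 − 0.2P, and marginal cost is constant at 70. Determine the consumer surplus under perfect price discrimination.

Inverting demand: P = 106 − 5Q.
A perfectly discriminating monopolist sells every unit with P(Q) ≥ MC(Q), so output equals the competitive quantity Q = 7.2. Each buyer pays their reservation price, so CS = 0 and the firm captures all surplus.
CS = 0.

CS = 0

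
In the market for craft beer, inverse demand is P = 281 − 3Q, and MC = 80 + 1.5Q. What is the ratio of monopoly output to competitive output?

Monopoly sets MR = MC: 281 − 6Q = 80 + 1.5Q ⇒ Q = 26.8, P = 281 − 3·26.8 = 200.6.
Competitive equilibrium sets price equal to marginal cost: 281 − 3Q = 80 + 1.5Q, so Q = 134/3 and P = 147.
Ratio Q_m/Q_c = 26.8/(134/3) = 0.6.

Q_m/Q_c = 0.6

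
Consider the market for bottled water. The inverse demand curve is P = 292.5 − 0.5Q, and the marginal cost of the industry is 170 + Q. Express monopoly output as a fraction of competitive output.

A monopolist chooses Q where MR = MC. MR = 292.5 − Q; setting this equal to 170 + Q gives Q = 61.25 and P = 261.875.
Competitive equilibrium sets price equal to marginal cost: 292.5 − 0.5Q = 170 + Q, so Q = 245/3 and P = 755/3.
Ratio Q_m/Q_c = 61.25/(245/3) = 0.75.

Q_m/Q_c = 0.75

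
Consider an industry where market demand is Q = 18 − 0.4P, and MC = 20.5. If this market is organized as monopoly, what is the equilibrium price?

P = 32.75

Inverting demand: P = 45 − 2.5Q.
Monopoly sets MR = MC: 45 − 5Q = 20.5 ⇒ Q = 4.9, P = 45 − 2.5·4.9 = 32.75.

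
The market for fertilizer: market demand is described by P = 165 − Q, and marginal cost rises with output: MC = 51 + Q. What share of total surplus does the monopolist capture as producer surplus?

A monopolist chooses Q where MR = MC. MR = 165 − 2Q; setting this equal to 51 + Q gives Q = 38 and P = 127.
CS = ½·(165 − 127)·38 = 722.
PS = P·Q − VC(Q) = 127·38 − (51·38 + ½·1·38²) = 2166.
Share captured = PS/TS = 2166/2888 = 0.75.

PS/TS = 0.75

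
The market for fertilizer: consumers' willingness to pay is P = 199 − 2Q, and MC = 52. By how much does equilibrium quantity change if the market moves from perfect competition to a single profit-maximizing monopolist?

Equilibrium quantity falls by 36.75

Perfect competition: P = MC = 52, so 199 − 2Q = 52 and Q = 73.5.
A monopolist chooses Q where MR = MC. MR = 199 − 4Q; setting this equal to 52 gives Q = 36.75 and P = 125.5.
Change in equilibrium quantity: 36.75 − 73.5 = −36.75.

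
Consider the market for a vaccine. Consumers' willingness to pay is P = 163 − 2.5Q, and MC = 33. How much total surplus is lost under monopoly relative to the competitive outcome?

DWL = 845

Under competition P = MC = 33, so Q = (163 − 33)/2.5 = 52.
A monopolist chooses Q where MR = MC. MR = 163 − 5Q; setting this equal to 33 gives Q = 26 and P = 98.
DWL is the triangle between Q = 26 and Q = 52: ½·(52 − 26)·(98 − 33) = 845.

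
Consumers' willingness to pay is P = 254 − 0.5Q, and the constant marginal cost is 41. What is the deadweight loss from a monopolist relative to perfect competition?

DWL = 11342.25

Under competition P = MC = 41, so Q = (254 − 41)/0.5 = 426.
The monopolist equates marginal revenue to marginal cost: 254 − Q = 41, so Q = 213. From demand, P = 147.5.
DWL is the triangle between Q = 213 and Q = 426: ½·(426 − 213)·(147.5 − 41) = 11342.25.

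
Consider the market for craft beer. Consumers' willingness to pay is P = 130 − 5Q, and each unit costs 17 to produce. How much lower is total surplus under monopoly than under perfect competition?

Competitive firms price at marginal cost: P = 17, giving Q = 22.6.
CS = ½·(130 − 17)·22.6 = 1276.9; PS = (17 − 17)·22.6 = 0; TS = 1276.9.
The monopolist equates marginal revenue to marginal cost: 130 − 10Q = 17, so Q = 11.3. From demand, P = 73.5.
CS = ½·(130 − 73.5)·11.3 = 319.225; PS = (73.5 − 17)·11.3 = 638.45; TS = 957.675.
Change in total surplus: 957.675 − 1276.9 = −319.225.

TS falls by 319.225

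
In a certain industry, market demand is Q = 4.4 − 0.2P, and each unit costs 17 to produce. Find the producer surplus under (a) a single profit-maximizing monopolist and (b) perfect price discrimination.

Monopoly: PS = 1.25; Perfect PD: PS = 2.5

Inverting demand: P = 22 − 5Q.
The monopolist equates marginal revenue to marginal cost: 22 − 10Q = 17, so Q = 0.5. From demand, P = 19.5.
PS = (19.5 − 17)·0.5 = 1.25.
A perfectly discriminating monopolist sells every unit with P(Q) ≥ MC(Q), so output equals the competitive quantity Q = 1. Each buyer pays their reservation price, so CS = 0 and the firm captures all surplus.
PS = ½·(22 − 17)·1 = 2.5.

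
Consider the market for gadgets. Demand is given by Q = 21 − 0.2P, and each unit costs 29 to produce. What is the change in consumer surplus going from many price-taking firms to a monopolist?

Consumer surplus falls by 433.2

Inverting demand: P = 105 − 5Q.
Perfect competition: P = MC = 29, so 105 − 5Q = 29 and Q = 15.2.
CS = ½·(105 − 29)·15.2 = 577.6.
A monopolist chooses Q where MR = MC. MR = 105 − 10Q; setting this equal to 29 gives Q = 7.6 and P = 67.
CS = ½·(105 − 67)·7.6 = 144.4.
Change in consumer surplus: 144.4 − 577.6 = −433.2.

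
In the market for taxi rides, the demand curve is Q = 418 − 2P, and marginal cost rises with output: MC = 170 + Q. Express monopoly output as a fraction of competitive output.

Inverting demand: P = 209 − 0.5Q.
Monopoly sets MR = MC: 209 − Q = 170 + Q ⇒ Q = 19.5, P = 209 − 0.5·19.5 = 199.25.
Under competition P = MC: 209 − 0.5Q = 170 + Q ⇒ Q = 26, P = 196.
Ratio Q_m/Q_c = 19.5/26 = 0.75.

Q_m/Q_c = 0.75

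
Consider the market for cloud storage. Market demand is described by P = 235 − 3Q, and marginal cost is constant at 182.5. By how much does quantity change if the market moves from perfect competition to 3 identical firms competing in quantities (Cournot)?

Competitive firms price at marginal cost: P = 182.5, giving Q = 17.5.
With 3 symmetric Cournot firms, each firm's FOC gives 235 − 12q = 182.5, so q = 4.375, Q = 3·4.375 = 13.125, and P = 195.625.
Change in quantity: 13.125 − 17.5 = −4.375.

Q falls by 4.375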